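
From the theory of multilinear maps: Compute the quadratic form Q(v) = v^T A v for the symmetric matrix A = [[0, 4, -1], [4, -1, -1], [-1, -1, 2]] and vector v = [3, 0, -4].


First compute Av:
(Av)_1 = 0*3 + 4*0 + -1*-4 = 4
(Av)_2 = 4*3 + -1*0 + -1*-4 = 16
(Av)_3 = -1*3 + -1*0 + 2*-4 = -11
Av = [4, 16, -11]
Then v^T (Av) = 3*4 + 0*16 + -4*-11
= 12 + 0 + 44 = 56

56


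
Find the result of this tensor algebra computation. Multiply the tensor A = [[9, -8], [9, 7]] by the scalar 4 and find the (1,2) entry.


Scalar multiplication: (cA)_{ij} = c * A_{ij}.
c = 4
A_{12} = -8
(cA)_{12} = 4 * -8 = -32

-32


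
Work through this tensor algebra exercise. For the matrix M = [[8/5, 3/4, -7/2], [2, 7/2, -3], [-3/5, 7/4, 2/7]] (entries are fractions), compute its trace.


The trace is the sum of diagonal entries.
Diagonal: M[1,1] = 8/5, M[2,2] = 7/2, M[3,3] = 2/7
Tr(M) = 8/5 + 7/2 + 2/7
Computing step by step:
After adding M[1,1]: 8/5
After adding M[2,2]: 51/10
After adding M[3,3]: 377/70
Tr(M) = 377/70

377/70


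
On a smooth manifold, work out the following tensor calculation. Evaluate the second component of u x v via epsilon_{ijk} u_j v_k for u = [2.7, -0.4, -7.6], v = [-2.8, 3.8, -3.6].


(u x v)_2 = sum_{j,k} epsilon_{2jk} u_j v_k. Only permutations of (1,2,3) contribute; the two non-zero terms are:
eps_{213} u_1 v_3 = -1 * 2.7 * -3.6 = 9.72
eps_{231} u_3 v_1 = 1 * -7.6 * -2.8 = 21.28
(u x v)_2 = 31

31


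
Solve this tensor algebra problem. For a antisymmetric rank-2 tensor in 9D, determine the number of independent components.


A antisymmetric rank-2 tensor in d dimensions has d(d-1)/2 independent components.
d = 9
d(d-1)/2 = 9 * 8 / 2 = 72 / 2 = 36

36


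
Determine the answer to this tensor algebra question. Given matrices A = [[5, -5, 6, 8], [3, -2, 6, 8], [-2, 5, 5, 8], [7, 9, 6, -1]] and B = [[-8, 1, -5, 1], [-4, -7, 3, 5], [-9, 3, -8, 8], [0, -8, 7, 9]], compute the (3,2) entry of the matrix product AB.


(AB)_{ij} = sum_k A_{ik} B_{kj}.
For i=3, j=2:
A_{31} * B_{12} = -2 * 1 = -2
A_{32} * B_{22} = 5 * -7 = -35
A_{33} * B_{32} = 5 * 3 = 15
A_{34} * B_{42} = 8 * -8 = -64
Sum = -2 + -35 + 15 + -64 = -86

-86


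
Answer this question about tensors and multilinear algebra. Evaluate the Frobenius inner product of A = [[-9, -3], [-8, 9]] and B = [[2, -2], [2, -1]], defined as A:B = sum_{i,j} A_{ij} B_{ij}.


A:B = sum over all i,j of A_{ij} * B_{ij}.
Row 1: -9*2=-18, -3*-2=6 => row sum = -12
Row 2: -8*2=-16, 9*-1=-9 => row sum = -25
Total = -12 + -25 = -37

-37


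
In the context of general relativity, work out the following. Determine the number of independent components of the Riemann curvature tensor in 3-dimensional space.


The Riemann tensor in d dimensions has d^2(d^2 - 1)/12 independent components.
d = 3, so d^2 = 9
d^2 - 1 = 8
d^2(d^2 - 1) = 9 * 8 = 72
Divide by 12: 72 / 12 = 6

6


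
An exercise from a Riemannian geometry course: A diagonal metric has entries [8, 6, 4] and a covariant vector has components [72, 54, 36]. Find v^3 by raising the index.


To raise an index with a diagonal metric: v^i = v_i / g_{ii}.
For index 3: v_3 = 36, g_{33} = 4
v^3 = 36 / 4 = 9

9


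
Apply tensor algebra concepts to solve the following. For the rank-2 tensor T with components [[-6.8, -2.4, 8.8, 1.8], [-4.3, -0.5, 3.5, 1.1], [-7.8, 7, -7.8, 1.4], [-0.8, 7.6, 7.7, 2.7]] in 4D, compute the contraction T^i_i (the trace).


The contraction (trace) of a rank-2 tensor is the sum of its diagonal elements.
Diagonal entries: A[1,1] = -6.8, A[2,2] = -0.5, A[3,3] = -7.8, A[4,4] = 2.7
Tr(A) = -6.8 + -0.5 + -7.8 + 2.7 = -12.4

-12.4


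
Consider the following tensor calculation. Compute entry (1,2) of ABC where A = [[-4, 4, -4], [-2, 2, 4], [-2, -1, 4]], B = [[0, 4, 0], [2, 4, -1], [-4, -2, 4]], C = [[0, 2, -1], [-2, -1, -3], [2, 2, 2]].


(ABC)_{12} = sum_m (AB)_{1m} C_{m2}. First compute row 1 of AB.
(AB)_{11} = -4*0 + 4*2 + -4*-4 = 24
(AB)_{12} = -4*4 + 4*4 + -4*-2 = 8
(AB)_{13} = -4*0 + 4*-1 + -4*4 = -20
Now contract with column 2 of C:
(AB)_{11} * C_{12} = 24 * 2 = 48
(AB)_{12} * C_{22} = 8 * -1 = -8
(AB)_{13} * C_{32} = -20 * 2 = -40
(ABC)_{12} = 48 + -8 + -40 = 0

0


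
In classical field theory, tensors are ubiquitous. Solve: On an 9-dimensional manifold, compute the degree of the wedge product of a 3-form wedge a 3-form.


The degree of a wedge product is the sum of the degrees of the individual forms.
Degrees: 3, 3
Total degree = 3 + 3 = 6

6


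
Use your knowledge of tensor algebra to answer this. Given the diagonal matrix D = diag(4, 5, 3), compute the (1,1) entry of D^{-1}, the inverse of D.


For a diagonal matrix, the inverse has entries (D^{-1})_{ii} = 1/d_{ii}.
The diagonal entries are: d_{11} = 4, d_{22} = 5, d_{33} = 3
We need (D^{-1})_{11} = 1/d_{11} = 1/4 = 1/4

1/4


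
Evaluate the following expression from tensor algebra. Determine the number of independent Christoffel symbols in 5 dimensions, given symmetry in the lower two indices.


Christoffel symbols Gamma^k_{ij} are symmetric in i,j, so there are d * d(d+1)/2 independent symbols.
d = 5
d(d+1)/2 = 5 * 6 / 2 = 15
Total = 5 * 15 = 75

75


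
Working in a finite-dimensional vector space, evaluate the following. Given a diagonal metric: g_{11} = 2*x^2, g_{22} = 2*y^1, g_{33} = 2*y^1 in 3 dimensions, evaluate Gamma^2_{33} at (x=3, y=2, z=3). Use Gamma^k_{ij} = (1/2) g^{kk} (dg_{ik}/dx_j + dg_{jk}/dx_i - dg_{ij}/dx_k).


For a diagonal metric, Gamma^k_{ij} = (1/2) g^{kk} (dg_{ik}/dx_j + dg_{jk}/dx_i - dg_{ij}/dx_k).
The metric is diagonal, so g_{ab} = 0 for a != b.
At the given point: g_{11} = 18, g_{22} = 4, g_{33} = 4
g^{22} = 1/4
dg_{32}/dx_3 = 0 (off-diagonal)
dg_{32}/dx_3 = 0 (off-diagonal)
dg_{33}/dx_2 = dg_{33}/dx_2 = 2
Numerator = 0 + 0 - 2 = -2
Gamma^2_{33} = -2 / (2 * 4) = -1/4

-1/4


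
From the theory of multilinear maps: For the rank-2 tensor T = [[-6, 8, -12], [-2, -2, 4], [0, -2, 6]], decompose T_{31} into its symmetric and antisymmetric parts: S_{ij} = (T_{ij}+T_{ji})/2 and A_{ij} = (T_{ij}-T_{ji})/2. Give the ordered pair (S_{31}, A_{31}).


T_{31} = 0
T_{13} = -12
S_{31} = (0 + -12)/2 = -12/2 = -6
A_{31} = (0 - -12)/2 = 12/2 = 6
Check: S + A = -6 + 6 = 0 = T_{31}.

(-6, 6)


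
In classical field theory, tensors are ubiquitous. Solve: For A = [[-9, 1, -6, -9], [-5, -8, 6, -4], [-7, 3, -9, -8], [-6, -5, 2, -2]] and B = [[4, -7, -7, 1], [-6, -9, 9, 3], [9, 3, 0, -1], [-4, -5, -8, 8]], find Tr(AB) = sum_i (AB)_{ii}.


Tr(AB) = sum_i (AB)_{ii} where (AB)_{ii} = sum_k A_{ik} B_{ki}.
(AB)_{11} = -9*4 + 1*-6 + -6*9 + -9*-4 = -60
(AB)_{22} = -5*-7 + -8*-9 + 6*3 + -4*-5 = 145
(AB)_{33} = -7*-7 + 3*9 + -9*0 + -8*-8 = 140
(AB)_{44} = -6*1 + -5*3 + 2*-1 + -2*8 = -39
Tr(AB) = -60 + 145 + 140 + -39 = 186

186


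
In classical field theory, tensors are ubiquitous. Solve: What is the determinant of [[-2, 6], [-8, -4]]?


For a 2x2 matrix [[a, b], [c, d]], det = a*d - b*c.
a = -2, b = 6, c = -8, d = -4
a*d = -2 * -4 = 8
b*c = 6 * -8 = -48
det = 8 - -48 = 56

56


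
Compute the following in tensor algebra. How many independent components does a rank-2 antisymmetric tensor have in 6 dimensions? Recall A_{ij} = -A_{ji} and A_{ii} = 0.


An antisymmetric rank-2 tensor satisfies A_{ij} = -A_{ji}, so diagonal entries are zero.
The independent components are the upper-triangular entries: C(n, 2) = n(n-1)/2.
n = 6
C(6, 2) = 6 * 5 / 2 = 30 / 2 = 15

15


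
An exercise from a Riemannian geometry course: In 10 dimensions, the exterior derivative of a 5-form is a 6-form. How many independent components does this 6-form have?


The exterior derivative of a p-form is a (p+1)-form.
Its number of independent components is C(n, p+1).
n = 10, p+1 = 6
C(10, 6) = 210

210


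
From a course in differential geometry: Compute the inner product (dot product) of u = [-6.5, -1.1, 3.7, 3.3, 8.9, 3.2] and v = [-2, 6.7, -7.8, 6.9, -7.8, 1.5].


The inner product u . v = sum of u_i * v_i.
Term-by-term: -6.5 * -2, -1.1 * 6.7, 3.7 * -7.8, 3.3 * 6.9, 8.9 * -7.8, 3.2 * 1.5
Products: 13, -7.37, -28.86, 22.77, -69.42, 4.8
Sum = 13 + -7.37 + -28.86 + 22.77 + -69.42 + 4.8 = -65.08

-65.08


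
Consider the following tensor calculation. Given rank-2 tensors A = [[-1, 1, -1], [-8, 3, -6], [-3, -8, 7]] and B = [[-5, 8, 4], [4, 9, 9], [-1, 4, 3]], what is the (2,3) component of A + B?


Tensor addition is component-wise: (A + B)_{ij} = A_{ij} + B_{ij}.
A_{23} = -6
B_{23} = 9
(A + B)_{23} = -6 + 9 = 3

3


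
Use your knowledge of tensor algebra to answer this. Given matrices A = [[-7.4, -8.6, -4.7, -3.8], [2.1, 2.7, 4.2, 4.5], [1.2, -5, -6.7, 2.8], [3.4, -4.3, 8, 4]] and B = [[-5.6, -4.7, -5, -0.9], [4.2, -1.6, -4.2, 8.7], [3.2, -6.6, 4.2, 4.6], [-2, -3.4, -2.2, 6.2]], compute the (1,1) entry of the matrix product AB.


(AB)_{ij} = sum_k A_{ik} B_{kj}.
For i=1, j=1:
A_{11} * B_{11} = -7.4 * -5.6 = 41.44
A_{12} * B_{21} = -8.6 * 4.2 = -36.12
A_{13} * B_{31} = -4.7 * 3.2 = -15.04
A_{14} * B_{41} = -3.8 * -2 = 7.6
Sum = 41.44 + -36.12 + -15.04 + 7.6 = -2.12

-2.12


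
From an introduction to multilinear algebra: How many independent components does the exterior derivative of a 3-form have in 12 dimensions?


The exterior derivative of a p-form is a (p+1)-form.
Its number of independent components is C(n, p+1).
n = 12, p+1 = 4
C(12, 4) = 495

495


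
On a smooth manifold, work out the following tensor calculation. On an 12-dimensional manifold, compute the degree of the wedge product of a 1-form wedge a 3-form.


The degree of a wedge product is the sum of the degrees of the individual forms.
Degrees: 1, 3
Total degree = 1 + 3 = 4

4


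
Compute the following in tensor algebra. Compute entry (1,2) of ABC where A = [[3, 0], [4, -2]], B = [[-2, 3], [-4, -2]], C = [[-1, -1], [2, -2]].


(ABC)_{12} = sum_m (AB)_{1m} C_{m2}. First compute row 1 of AB.
(AB)_{11} = 3*-2 + 0*-4 = -6
(AB)_{12} = 3*3 + 0*-2 = 9
Now contract with column 2 of C:
(AB)_{11} * C_{12} = -6 * -1 = 6
(AB)_{12} * C_{22} = 9 * -2 = -18
(ABC)_{12} = 6 + -18 = -12

-12


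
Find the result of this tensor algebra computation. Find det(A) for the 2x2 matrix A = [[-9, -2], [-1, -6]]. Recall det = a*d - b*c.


For a 2x2 matrix [[a, b], [c, d]], det = a*d - b*c.
a = -9, b = -2, c = -1, d = -6
a*d = -9 * -6 = 54
b*c = -2 * -1 = 2
det = 54 - 2 = 52

52


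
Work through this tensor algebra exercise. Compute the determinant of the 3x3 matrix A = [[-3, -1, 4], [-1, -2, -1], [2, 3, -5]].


Expanding along the first row, det(A) = a11*M_11 - a12*M_12 + a13*M_13, where M_1j is the (1,j) minor.
Minor M_11 = -2*-5 - -1*3 = 13
Minor M_12 = -1*-5 - -1*2 = 7
Minor M_13 = -1*3 - -2*2 = 1
det = -3*(13) - -1*(7) + 4*(1)
    = -39 - -7 + 4
    = -28

-28


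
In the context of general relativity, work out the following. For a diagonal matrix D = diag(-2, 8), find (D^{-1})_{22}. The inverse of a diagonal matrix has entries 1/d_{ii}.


For a diagonal matrix, the inverse has entries (D^{-1})_{ii} = 1/d_{ii}.
The diagonal entries are: d_{11} = -2, d_{22} = 8
We need (D^{-1})_{22} = 1/d_{22} = 1/8 = 1/8

1/8


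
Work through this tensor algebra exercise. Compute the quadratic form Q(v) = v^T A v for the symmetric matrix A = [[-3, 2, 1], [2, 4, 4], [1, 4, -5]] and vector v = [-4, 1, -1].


First compute Av:
(Av)_1 = -3*-4 + 2*1 + 1*-1 = 13
(Av)_2 = 2*-4 + 4*1 + 4*-1 = -8
(Av)_3 = 1*-4 + 4*1 + -5*-1 = 5
Av = [13, -8, 5]
Then v^T (Av) = -4*13 + 1*-8 + -1*5
= -52 + -8 + -5 = -65

-65


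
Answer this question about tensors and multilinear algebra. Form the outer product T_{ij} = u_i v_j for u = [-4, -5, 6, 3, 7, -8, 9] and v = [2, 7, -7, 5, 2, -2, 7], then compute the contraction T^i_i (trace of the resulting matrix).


The outer product gives T_{ij} = u_i v_j.
The trace (contraction) is Tr(T) = sum_i T_{ii} = sum_i u_i v_i.
Diagonal entries:
T_{11} = u_1 * v_1 = -4 * 2 = -8
T_{22} = u_2 * v_2 = -5 * 7 = -35
T_{33} = u_3 * v_3 = 6 * -7 = -42
T_{44} = u_4 * v_4 = 3 * 5 = 15
T_{55} = u_5 * v_5 = 7 * 2 = 14
T_{66} = u_6 * v_6 = -8 * -2 = 16
T_{77} = u_7 * v_7 = 9 * 7 = 63
Tr(T) = -8 + -35 + -42 + 15 + 14 + 16 + 63 = 23

23


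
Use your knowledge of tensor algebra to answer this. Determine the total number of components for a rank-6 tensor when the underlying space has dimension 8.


The number of components of a rank-r tensor in d dimensions is d^r.
Here d = 8 and r = 6.
8^6 = 262144

262144


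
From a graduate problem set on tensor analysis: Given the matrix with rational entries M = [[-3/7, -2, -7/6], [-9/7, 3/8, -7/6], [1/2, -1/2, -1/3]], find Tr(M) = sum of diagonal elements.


The trace is the sum of diagonal entries.
Diagonal: M[1,1] = -3/7, M[2,2] = 3/8, M[3,3] = -1/3
Tr(M) = -3/7 + 3/8 + -1/3
Computing step by step:
After adding M[1,1]: -3/7
After adding M[2,2]: -3/56
After adding M[3,3]: -65/168
Tr(M) = -65/168

-65/168


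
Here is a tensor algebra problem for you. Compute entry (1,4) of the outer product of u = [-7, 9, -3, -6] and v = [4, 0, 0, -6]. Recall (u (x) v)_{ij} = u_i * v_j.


The outer product entry T_{ij} = u_i * v_j.
We need i=1, j=4.
u_1 = -7, v_4 = -6
T_{1,4} = -7 * -6 = 42

42


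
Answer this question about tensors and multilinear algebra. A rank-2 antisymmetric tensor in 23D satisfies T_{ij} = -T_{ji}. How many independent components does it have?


An antisymmetric rank-2 tensor satisfies A_{ij} = -A_{ji}, so diagonal entries are zero.
The independent components are the upper-triangular entries: C(n, 2) = n(n-1)/2.
n = 23
C(23, 2) = 23 * 22 / 2 = 506 / 2 = 253

253


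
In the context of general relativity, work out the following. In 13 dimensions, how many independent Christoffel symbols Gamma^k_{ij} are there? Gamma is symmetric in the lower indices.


Christoffel symbols Gamma^k_{ij} are symmetric in i,j, so there are d * d(d+1)/2 independent symbols.
d = 13
d(d+1)/2 = 13 * 14 / 2 = 91
Total = 13 * 91 = 1183

1183


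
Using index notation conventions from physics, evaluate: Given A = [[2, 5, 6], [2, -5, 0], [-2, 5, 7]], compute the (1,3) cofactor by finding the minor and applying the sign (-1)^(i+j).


To find cofactor C_{13}, delete row 1 and column 3.
The resulting 2x2 submatrix is: [[2, -5], [-2, 5]]
Minor M_{13} = 2*5 - -5*-2
  = 10 - 10 = 0
Sign = (-1)^(1+3) = (-1)^4 = 1
Cofactor C_{13} = 1 * 0 = 0

0


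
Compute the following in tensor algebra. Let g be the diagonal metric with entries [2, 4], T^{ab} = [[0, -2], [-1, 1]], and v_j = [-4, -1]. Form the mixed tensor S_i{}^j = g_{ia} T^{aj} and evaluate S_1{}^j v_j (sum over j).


Step 1: lower the first index. For a diagonal metric, g_{ia} T^{aj} = g_{ii} T^{ij} (no sum on i).
g_{11} = 2
S_1{}^1 = 2 * T^{11} = 2 * 0 = 0
S_1{}^2 = 2 * T^{12} = 2 * -2 = -4
Step 2: contract S_1{}^j with v_j.
S_1{}^1 * v_1 = 0 * -4 = 0
S_1{}^2 * v_2 = -4 * -1 = 4
Result = 0 + 4 = 4

4


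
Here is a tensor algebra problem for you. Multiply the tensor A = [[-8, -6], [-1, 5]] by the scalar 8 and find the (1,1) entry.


Scalar multiplication: (cA)_{ij} = c * A_{ij}.
c = 8
A_{11} = -8
(cA)_{11} = 8 * -8 = -64

-64


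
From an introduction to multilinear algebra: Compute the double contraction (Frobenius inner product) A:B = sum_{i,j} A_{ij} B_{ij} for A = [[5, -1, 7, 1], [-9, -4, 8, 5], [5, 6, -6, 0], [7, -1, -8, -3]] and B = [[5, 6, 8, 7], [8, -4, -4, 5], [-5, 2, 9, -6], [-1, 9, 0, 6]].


A:B = sum over all i,j of A_{ij} * B_{ij}.
Row 1: 5*5=25, -1*6=-6, 7*8=56, 1*7=7 => row sum = 82
Row 2: -9*8=-72, -4*-4=16, 8*-4=-32, 5*5=25 => row sum = -63
Row 3: 5*-5=-25, 6*2=12, -6*9=-54, 0*-6=0 => row sum = -67
Row 4: 7*-1=-7, -1*9=-9, -8*0=0, -3*6=-18 => row sum = -34
Total = 82 + -63 + -67 + -34 = -82

-82


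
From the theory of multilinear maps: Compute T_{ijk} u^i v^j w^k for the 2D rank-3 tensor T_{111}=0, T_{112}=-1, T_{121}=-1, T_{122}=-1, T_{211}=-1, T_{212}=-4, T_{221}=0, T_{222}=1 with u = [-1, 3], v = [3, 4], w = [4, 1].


S = sum over i,j,k of T_{ijk} u_i v_j w_k. Expanding all 8 terms:
T_{111}*u_1*v_1*w_1 = 0*-1*3*4 = 0  (running total: 0)
T_{112}*u_1*v_1*w_2 = -1*-1*3*1 = 3  (running total: 3)
T_{121}*u_1*v_2*w_1 = -1*-1*4*4 = 16  (running total: 19)
T_{122}*u_1*v_2*w_2 = -1*-1*4*1 = 4  (running total: 23)
T_{211}*u_2*v_1*w_1 = -1*3*3*4 = -36  (running total: -13)
T_{212}*u_2*v_1*w_2 = -4*3*3*1 = -36  (running total: -49)
T_{221}*u_2*v_2*w_1 = 0*3*4*4 = 0  (running total: -49)
T_{222}*u_2*v_2*w_2 = 1*3*4*1 = 12  (running total: -37)
S = -37

-37


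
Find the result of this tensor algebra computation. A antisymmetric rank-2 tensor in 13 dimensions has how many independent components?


A antisymmetric rank-2 tensor in d dimensions has d(d-1)/2 independent components.
d = 13
d(d-1)/2 = 13 * 12 / 2 = 156 / 2 = 78

78


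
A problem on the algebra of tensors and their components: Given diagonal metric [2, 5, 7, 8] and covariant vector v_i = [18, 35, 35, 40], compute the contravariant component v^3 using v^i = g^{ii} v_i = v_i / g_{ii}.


To raise an index with a diagonal metric: v^i = v_i / g_{ii}.
For index 3: v_3 = 35, g_{33} = 7
v^3 = 35 / 7 = 5

5


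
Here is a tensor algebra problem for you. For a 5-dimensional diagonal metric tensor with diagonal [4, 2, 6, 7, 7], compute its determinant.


For a diagonal metric, the determinant is the product of diagonal entries.
Diagonal entries: 4, 2, 6, 7, 7
det(g) = 4 * 2 * 6 * 7 * 7 = 2352

2352


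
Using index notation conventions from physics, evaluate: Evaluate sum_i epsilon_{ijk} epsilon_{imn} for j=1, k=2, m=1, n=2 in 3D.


Using the identity: epsilon_{ijk} epsilon_{imn} = delta_{jm} delta_{kn} - delta_{jn} delta_{km}.
delta_{11} = 1
delta_{22} = 1
delta_{12} = 0
delta_{21} = 0
Result = 1 * 1 - 0 * 0 = 1 - 0 = 1

1


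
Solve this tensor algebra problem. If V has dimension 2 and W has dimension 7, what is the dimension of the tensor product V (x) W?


The dimension of a tensor product is the product of dimensions.
dim(V) = 2, dim(W) = 7
dim(V (x) W) = 2 * 7 = 14

14


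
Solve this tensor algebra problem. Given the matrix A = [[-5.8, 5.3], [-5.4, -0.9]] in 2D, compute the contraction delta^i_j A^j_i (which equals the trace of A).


The contraction (trace) of a rank-2 tensor is the sum of its diagonal elements.
Diagonal entries: A[1,1] = -5.8, A[2,2] = -0.9
Tr(A) = -5.8 + -0.9 = -6.7

-6.7


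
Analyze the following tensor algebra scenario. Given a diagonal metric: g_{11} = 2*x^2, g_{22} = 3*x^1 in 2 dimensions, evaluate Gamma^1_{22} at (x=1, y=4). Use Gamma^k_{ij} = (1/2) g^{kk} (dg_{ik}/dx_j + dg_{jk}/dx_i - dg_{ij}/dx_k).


For a diagonal metric, Gamma^k_{ij} = (1/2) g^{kk} (dg_{ik}/dx_j + dg_{jk}/dx_i - dg_{ij}/dx_k).
The metric is diagonal, so g_{ab} = 0 for a != b.
At the given point: g_{11} = 2, g_{22} = 3
g^{11} = 1/2
dg_{21}/dx_2 = 0 (off-diagonal)
dg_{21}/dx_2 = 0 (off-diagonal)
dg_{22}/dx_1 = dg_{22}/dx_1 = 3
Numerator = 0 + 0 - 3 = -3
Gamma^1_{22} = -3 / (2 * 2) = -3/4

-3/4


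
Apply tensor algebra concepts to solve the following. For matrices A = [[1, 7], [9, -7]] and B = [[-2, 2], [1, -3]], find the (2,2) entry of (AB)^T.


(AB)^T_{ij} = (AB)_{ji} = sum_k A_{jk} B_{ki}.
For i=2, j=2 we need (AB)_{22}:
A_{21} * B_{12} = 9 * 2 = 18
A_{22} * B_{22} = -7 * -3 = 21
Sum = 18 + 21 = 39

39


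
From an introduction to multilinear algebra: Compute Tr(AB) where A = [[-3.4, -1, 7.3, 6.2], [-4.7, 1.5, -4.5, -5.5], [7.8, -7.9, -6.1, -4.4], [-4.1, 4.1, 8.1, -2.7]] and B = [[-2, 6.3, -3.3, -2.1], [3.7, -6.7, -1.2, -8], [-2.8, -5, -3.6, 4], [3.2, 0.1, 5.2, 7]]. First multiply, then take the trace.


Tr(AB) = sum_i (AB)_{ii} where (AB)_{ii} = sum_k A_{ik} B_{ki}.
(AB)_{11} = -3.4*-2 + -1*3.7 + 7.3*-2.8 + 6.2*3.2 = 2.5
(AB)_{22} = -4.7*6.3 + 1.5*-6.7 + -4.5*-5 + -5.5*0.1 = -17.71
(AB)_{33} = 7.8*-3.3 + -7.9*-1.2 + -6.1*-3.6 + -4.4*5.2 = -17.18
(AB)_{44} = -4.1*-2.1 + 4.1*-8 + 8.1*4 + -2.7*7 = -10.69
Tr(AB) = 2.5 + -17.71 + -17.18 + -10.69 = -43.08

-43.08


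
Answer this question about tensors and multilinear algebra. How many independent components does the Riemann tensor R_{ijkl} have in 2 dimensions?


The Riemann tensor in d dimensions has d^2(d^2 - 1)/12 independent components.
d = 2, so d^2 = 4
d^2 - 1 = 3
d^2(d^2 - 1) = 4 * 3 = 12
Divide by 12: 12 / 12 = 1

1


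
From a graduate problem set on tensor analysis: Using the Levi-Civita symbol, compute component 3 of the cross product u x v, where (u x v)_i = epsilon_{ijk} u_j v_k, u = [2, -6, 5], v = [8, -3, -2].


(u x v)_3 = sum_{j,k} epsilon_{3jk} u_j v_k. Only permutations of (1,2,3) contribute; the two non-zero terms are:
eps_{312} u_1 v_2 = 1 * 2 * -3 = -6
eps_{321} u_2 v_1 = -1 * -6 * 8 = 48
(u x v)_3 = 42

42


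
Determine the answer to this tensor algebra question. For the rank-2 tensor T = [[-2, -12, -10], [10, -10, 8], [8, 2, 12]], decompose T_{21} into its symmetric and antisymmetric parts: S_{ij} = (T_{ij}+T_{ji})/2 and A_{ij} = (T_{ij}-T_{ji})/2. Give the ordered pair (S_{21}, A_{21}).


T_{21} = 10
T_{12} = -12
S_{21} = (10 + -12)/2 = -2/2 = -1
A_{21} = (10 - -12)/2 = 22/2 = 11
Check: S + A = -1 + 11 = 10 = T_{21}.

(-1, 11)


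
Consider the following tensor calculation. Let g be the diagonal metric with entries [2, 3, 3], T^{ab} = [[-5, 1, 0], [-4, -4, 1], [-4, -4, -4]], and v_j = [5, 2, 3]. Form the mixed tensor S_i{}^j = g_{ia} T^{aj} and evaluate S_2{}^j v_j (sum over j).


Step 1: lower the first index. For a diagonal metric, g_{ia} T^{aj} = g_{ii} T^{ij} (no sum on i).
g_{22} = 3
S_2{}^1 = 3 * T^{21} = 3 * -4 = -12
S_2{}^2 = 3 * T^{22} = 3 * -4 = -12
S_2{}^3 = 3 * T^{23} = 3 * 1 = 3
Step 2: contract S_2{}^j with v_j.
S_2{}^1 * v_1 = -12 * 5 = -60
S_2{}^2 * v_2 = -12 * 2 = -24
S_2{}^3 * v_3 = 3 * 3 = 9
Result = -60 + -24 + 9 = -75

-75


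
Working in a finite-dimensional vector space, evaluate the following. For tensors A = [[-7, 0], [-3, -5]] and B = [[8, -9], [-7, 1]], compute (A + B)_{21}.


Tensor addition is component-wise: (A + B)_{ij} = A_{ij} + B_{ij}.
A_{21} = -3
B_{21} = -7
(A + B)_{21} = -3 + -7 = -10

-10


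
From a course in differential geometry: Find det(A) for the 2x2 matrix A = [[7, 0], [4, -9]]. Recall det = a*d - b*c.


For a 2x2 matrix [[a, b], [c, d]], det = a*d - b*c.
a = 7, b = 0, c = 4, d = -9
a*d = 7 * -9 = -63
b*c = 0 * 4 = 0
det = -63 - 0 = -63

-63


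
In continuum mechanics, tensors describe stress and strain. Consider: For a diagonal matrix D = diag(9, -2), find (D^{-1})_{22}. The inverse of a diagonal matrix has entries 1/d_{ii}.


For a diagonal matrix, the inverse has entries (D^{-1})_{ii} = 1/d_{ii}.
The diagonal entries are: d_{11} = 9, d_{22} = -2
We need (D^{-1})_{22} = 1/d_{22} = 1/-2 = -1/2

-1/2


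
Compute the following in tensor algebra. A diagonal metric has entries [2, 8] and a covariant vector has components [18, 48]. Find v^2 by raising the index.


To raise an index with a diagonal metric: v^i = v_i / g_{ii}.
For index 2: v_2 = 48, g_{22} = 8
v^2 = 48 / 8 = 6

6


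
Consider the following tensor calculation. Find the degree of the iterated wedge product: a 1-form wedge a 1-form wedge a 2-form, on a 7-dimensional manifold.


The degree of a wedge product is the sum of the degrees of the individual forms.
Degrees: 1, 1, 2
Total degree = 1 + 1 + 2 = 4

4


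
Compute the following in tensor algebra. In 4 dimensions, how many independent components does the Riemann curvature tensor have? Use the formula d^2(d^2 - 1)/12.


The Riemann tensor in d dimensions has d^2(d^2 - 1)/12 independent components.
d = 4, so d^2 = 16
d^2 - 1 = 15
d^2(d^2 - 1) = 16 * 15 = 240
Divide by 12: 240 / 12 = 20

20


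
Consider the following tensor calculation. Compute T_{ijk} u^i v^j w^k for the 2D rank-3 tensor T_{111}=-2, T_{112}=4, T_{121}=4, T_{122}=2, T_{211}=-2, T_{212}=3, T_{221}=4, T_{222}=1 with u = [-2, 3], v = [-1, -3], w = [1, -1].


S = sum over i,j,k of T_{ijk} u_i v_j w_k. Expanding all 8 terms:
T_{111}*u_1*v_1*w_1 = -2*-2*-1*1 = -4  (running total: -4)
T_{112}*u_1*v_1*w_2 = 4*-2*-1*-1 = -8  (running total: -12)
T_{121}*u_1*v_2*w_1 = 4*-2*-3*1 = 24  (running total: 12)
T_{122}*u_1*v_2*w_2 = 2*-2*-3*-1 = -12  (running total: 0)
T_{211}*u_2*v_1*w_1 = -2*3*-1*1 = 6  (running total: 6)
T_{212}*u_2*v_1*w_2 = 3*3*-1*-1 = 9  (running total: 15)
T_{221}*u_2*v_2*w_1 = 4*3*-3*1 = -36  (running total: -21)
T_{222}*u_2*v_2*w_2 = 1*3*-3*-1 = 9  (running total: -12)
S = -12

-12


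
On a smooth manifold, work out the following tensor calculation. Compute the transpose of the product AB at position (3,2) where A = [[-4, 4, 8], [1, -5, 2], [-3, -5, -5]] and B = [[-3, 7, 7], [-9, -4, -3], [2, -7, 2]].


(AB)^T_{ij} = (AB)_{ji} = sum_k A_{jk} B_{ki}.
For i=3, j=2 we need (AB)_{23}:
A_{21} * B_{13} = 1 * 7 = 7
A_{22} * B_{23} = -5 * -3 = 15
A_{23} * B_{33} = 2 * 2 = 4
Sum = 7 + 15 + 4 = 26

26


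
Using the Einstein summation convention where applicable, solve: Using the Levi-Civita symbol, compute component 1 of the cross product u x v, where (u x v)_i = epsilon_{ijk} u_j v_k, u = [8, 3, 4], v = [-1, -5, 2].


(u x v)_1 = sum_{j,k} epsilon_{1jk} u_j v_k. Only permutations of (1,2,3) contribute; the two non-zero terms are:
eps_{123} u_2 v_3 = 1 * 3 * 2 = 6
eps_{132} u_3 v_2 = -1 * 4 * -5 = 20
(u x v)_1 = 26

26


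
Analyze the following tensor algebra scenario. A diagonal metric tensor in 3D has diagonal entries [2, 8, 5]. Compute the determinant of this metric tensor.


For a diagonal metric, the determinant is the product of diagonal entries.
Diagonal entries: 2, 8, 5
det(g) = 2 * 8 * 5 = 80

80


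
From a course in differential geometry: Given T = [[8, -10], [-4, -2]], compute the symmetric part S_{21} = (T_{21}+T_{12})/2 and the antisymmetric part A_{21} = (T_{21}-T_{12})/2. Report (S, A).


T_{21} = -4
T_{12} = -10
S_{21} = (-4 + -10)/2 = -14/2 = -7
A_{21} = (-4 - -10)/2 = 6/2 = 3
Check: S + A = -7 + 3 = -4 = T_{21}.

(-7, 3)


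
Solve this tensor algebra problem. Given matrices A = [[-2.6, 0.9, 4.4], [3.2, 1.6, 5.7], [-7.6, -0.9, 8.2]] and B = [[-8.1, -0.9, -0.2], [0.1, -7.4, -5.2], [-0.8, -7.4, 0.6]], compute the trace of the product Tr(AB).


Tr(AB) = sum_i (AB)_{ii} where (AB)_{ii} = sum_k A_{ik} B_{ki}.
(AB)_{11} = -2.6*-8.1 + 0.9*0.1 + 4.4*-0.8 = 17.63
(AB)_{22} = 3.2*-0.9 + 1.6*-7.4 + 5.7*-7.4 = -56.9
(AB)_{33} = -7.6*-0.2 + -0.9*-5.2 + 8.2*0.6 = 11.12
Tr(AB) = 17.63 + -56.9 + 11.12 = -28.15

-28.15


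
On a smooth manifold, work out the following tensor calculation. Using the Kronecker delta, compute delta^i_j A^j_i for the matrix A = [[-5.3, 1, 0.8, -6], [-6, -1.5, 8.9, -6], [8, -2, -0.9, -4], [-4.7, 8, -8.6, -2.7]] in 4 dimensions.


The contraction (trace) of a rank-2 tensor is the sum of its diagonal elements.
Diagonal entries: A[1,1] = -5.3, A[2,2] = -1.5, A[3,3] = -0.9, A[4,4] = -2.7
Tr(A) = -5.3 + -1.5 + -0.9 + -2.7 = -10.4

-10.4


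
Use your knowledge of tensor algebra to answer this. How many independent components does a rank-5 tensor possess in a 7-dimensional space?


The number of components of a rank-r tensor in d dimensions is d^r.
Here d = 7 and r = 5.
7^5 = 16807

16807


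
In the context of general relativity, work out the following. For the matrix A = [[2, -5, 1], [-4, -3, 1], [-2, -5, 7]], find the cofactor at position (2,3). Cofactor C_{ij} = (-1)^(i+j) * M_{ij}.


To find cofactor C_{23}, delete row 2 and column 3.
The resulting 2x2 submatrix is: [[2, -5], [-2, -5]]
Minor M_{23} = 2*-5 - -5*-2
  = -10 - 10 = -20
Sign = (-1)^(2+3) = (-1)^5 = -1
Cofactor C_{23} = -1 * -20 = 20

20


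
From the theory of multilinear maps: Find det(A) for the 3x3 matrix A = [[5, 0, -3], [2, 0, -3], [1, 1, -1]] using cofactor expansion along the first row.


Expanding along the first row, det(A) = a11*M_11 - a12*M_12 + a13*M_13, where M_1j is the (1,j) minor.
Minor M_11 = 0*-1 - -3*1 = 3
Minor M_12 = 2*-1 - -3*1 = 1
Minor M_13 = 2*1 - 0*1 = 2
det = 5*(3) - 0*(1) + -3*(2)
    = 15 - 0 + -6
    = 9

9


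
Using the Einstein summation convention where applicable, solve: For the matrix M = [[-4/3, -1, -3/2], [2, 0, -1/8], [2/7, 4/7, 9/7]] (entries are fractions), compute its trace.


The trace is the sum of diagonal entries.
Diagonal: M[1,1] = -4/3, M[2,2] = 0, M[3,3] = 9/7
Tr(M) = -4/3 + 0 + 9/7
Computing step by step:
After adding M[1,1]: -4/3
After adding M[2,2]: -4/3
After adding M[3,3]: -1/21
Tr(M) = -1/21

-1/21


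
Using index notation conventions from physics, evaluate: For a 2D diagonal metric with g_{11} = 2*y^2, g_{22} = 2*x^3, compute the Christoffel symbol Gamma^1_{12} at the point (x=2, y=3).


For a diagonal metric, Gamma^k_{ij} = (1/2) g^{kk} (dg_{ik}/dx_j + dg_{jk}/dx_i - dg_{ij}/dx_k).
The metric is diagonal, so g_{ab} = 0 for a != b.
At the given point: g_{11} = 18, g_{22} = 16
g^{11} = 1/18
dg_{11}/dx_2 = dg_{11}/dx_2 = 12
dg_{21}/dx_1 = 0 (off-diagonal)
dg_{12}/dx_1 = 0 (off-diagonal)
Numerator = 12 + 0 - 0 = 12
Gamma^1_{12} = 12 / (2 * 18) = 1/3

1/3


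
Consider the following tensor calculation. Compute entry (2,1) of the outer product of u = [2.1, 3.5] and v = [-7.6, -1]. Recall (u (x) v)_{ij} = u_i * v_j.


The outer product entry T_{ij} = u_i * v_j.
We need i=2, j=1.
u_2 = 3.5, v_1 = -7.6
T_{2,1} = 3.5 * -7.6 = -26.6

-26.6


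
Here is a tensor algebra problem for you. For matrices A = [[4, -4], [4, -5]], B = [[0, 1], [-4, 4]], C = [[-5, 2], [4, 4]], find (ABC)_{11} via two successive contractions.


(ABC)_{11} = sum_m (AB)_{1m} C_{m1}. First compute row 1 of AB.
(AB)_{11} = 4*0 + -4*-4 = 16
(AB)_{12} = 4*1 + -4*4 = -12
Now contract with column 1 of C:
(AB)_{11} * C_{11} = 16 * -5 = -80
(AB)_{12} * C_{21} = -12 * 4 = -48
(ABC)_{11} = -80 + -48 = -128

-128


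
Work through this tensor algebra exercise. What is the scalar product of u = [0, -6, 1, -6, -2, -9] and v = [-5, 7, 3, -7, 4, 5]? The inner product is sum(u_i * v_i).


The inner product u . v = sum of u_i * v_i.
Term-by-term: 0 * -5, -6 * 7, 1 * 3, -6 * -7, -2 * 4, -9 * 5
Products: 0, -42, 3, 42, -8, -45
Sum = 0 + -42 + 3 + 42 + -8 + -45 = -50

-50


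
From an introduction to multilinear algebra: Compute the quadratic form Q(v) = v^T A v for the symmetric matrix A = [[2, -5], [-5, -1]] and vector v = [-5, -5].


First compute Av:
(Av)_1 = 2*-5 + -5*-5 = 15
(Av)_2 = -5*-5 + -1*-5 = 30
Av = [15, 30]
Then v^T (Av) = -5*15 + -5*30
= -75 + -150 = -225

-225


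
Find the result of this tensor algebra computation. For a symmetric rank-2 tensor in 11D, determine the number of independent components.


A symmetric rank-2 tensor in d dimensions has d(d+1)/2 independent components.
d = 11
d(d+1)/2 = 11 * 12 / 2 = 132 / 2 = 66

66


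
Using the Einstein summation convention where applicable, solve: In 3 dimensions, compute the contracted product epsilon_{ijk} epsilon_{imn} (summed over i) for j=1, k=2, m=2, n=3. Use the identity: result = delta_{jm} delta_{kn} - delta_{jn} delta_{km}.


Using the identity: epsilon_{ijk} epsilon_{imn} = delta_{jm} delta_{kn} - delta_{jn} delta_{km}.
delta_{12} = 0
delta_{23} = 0
delta_{13} = 0
delta_{22} = 1
Result = 0 * 0 - 0 * 1 = 0 - 0 = 0

0


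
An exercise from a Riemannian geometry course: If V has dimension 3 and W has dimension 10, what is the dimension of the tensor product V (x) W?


The dimension of a tensor product is the product of dimensions.
dim(V) = 3, dim(W) = 10
dim(V (x) W) = 3 * 10 = 30

30


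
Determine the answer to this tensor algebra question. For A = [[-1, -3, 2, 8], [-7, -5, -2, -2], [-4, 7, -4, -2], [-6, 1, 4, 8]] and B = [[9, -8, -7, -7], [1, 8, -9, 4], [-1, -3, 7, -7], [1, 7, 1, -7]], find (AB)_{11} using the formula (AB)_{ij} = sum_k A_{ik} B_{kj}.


(AB)_{ij} = sum_k A_{ik} B_{kj}.
For i=1, j=1:
A_{11} * B_{11} = -1 * 9 = -9
A_{12} * B_{21} = -3 * 1 = -3
A_{13} * B_{31} = 2 * -1 = -2
A_{14} * B_{41} = 8 * 1 = 8
Sum = -9 + -3 + -2 + 8 = -6

-6


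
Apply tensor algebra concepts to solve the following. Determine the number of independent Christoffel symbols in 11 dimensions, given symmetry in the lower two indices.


Christoffel symbols Gamma^k_{ij} are symmetric in i,j, so there are d * d(d+1)/2 independent symbols.
d = 11
d(d+1)/2 = 11 * 12 / 2 = 66
Total = 11 * 66 = 726

726


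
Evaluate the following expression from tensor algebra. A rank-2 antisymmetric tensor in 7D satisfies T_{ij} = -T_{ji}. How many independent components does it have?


An antisymmetric rank-2 tensor satisfies A_{ij} = -A_{ji}, so diagonal entries are zero.
The independent components are the upper-triangular entries: C(n, 2) = n(n-1)/2.
n = 7
C(7, 2) = 7 * 6 / 2 = 42 / 2 = 21

21


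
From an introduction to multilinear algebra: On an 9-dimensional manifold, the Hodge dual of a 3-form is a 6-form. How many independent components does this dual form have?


The Hodge dual of a p-form on an n-dimensional manifold is an (n-p)-form.
n = 9, p = 3, so dual degree = 9 - 3 = 6
The number of components is C(n, n-p) = C(9, 6) = 84

84


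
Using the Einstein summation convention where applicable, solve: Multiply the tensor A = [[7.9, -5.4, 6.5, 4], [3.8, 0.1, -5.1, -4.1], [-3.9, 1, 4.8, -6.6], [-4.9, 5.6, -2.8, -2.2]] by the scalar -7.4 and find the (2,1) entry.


Scalar multiplication: (cA)_{ij} = c * A_{ij}.
c = -7.4
A_{21} = 3.8
(cA)_{21} = -7.4 * 3.8 = -28.12

-28.12


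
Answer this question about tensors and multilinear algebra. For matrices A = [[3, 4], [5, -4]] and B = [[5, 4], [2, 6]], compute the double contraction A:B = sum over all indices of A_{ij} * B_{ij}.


A:B = sum over all i,j of A_{ij} * B_{ij}.
Row 1: 3*5=15, 4*4=16 => row sum = 31
Row 2: 5*2=10, -4*6=-24 => row sum = -14
Total = 31 + -14 = 17

17


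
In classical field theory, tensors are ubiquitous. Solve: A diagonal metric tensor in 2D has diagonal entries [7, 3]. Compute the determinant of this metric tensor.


For a diagonal metric, the determinant is the product of diagonal entries.
Diagonal entries: 7, 3
det(g) = 7 * 3 = 21

21


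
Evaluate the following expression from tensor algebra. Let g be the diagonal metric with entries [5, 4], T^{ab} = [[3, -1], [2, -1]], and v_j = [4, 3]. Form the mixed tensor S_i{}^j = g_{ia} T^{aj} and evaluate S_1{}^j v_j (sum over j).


Step 1: lower the first index. For a diagonal metric, g_{ia} T^{aj} = g_{ii} T^{ij} (no sum on i).
g_{11} = 5
S_1{}^1 = 5 * T^{11} = 5 * 3 = 15
S_1{}^2 = 5 * T^{12} = 5 * -1 = -5
Step 2: contract S_1{}^j with v_j.
S_1{}^1 * v_1 = 15 * 4 = 60
S_1{}^2 * v_2 = -5 * 3 = -15
Result = 60 + -15 = 45

45


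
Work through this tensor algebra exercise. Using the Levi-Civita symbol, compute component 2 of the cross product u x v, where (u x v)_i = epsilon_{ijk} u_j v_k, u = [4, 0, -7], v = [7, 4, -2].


(u x v)_2 = sum_{j,k} epsilon_{2jk} u_j v_k. Only permutations of (1,2,3) contribute; the two non-zero terms are:
eps_{213} u_1 v_3 = -1 * 4 * -2 = 8
eps_{231} u_3 v_1 = 1 * -7 * 7 = -49
(u x v)_2 = -41

-41


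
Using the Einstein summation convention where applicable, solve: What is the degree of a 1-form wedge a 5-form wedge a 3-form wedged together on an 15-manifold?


The degree of a wedge product is the sum of the degrees of the individual forms.
Degrees: 1, 5, 3
Total degree = 1 + 5 + 3 = 9

9


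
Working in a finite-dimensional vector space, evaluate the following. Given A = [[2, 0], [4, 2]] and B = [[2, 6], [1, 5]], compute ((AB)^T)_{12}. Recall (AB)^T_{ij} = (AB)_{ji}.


(AB)^T_{ij} = (AB)_{ji} = sum_k A_{jk} B_{ki}.
For i=1, j=2 we need (AB)_{21}:
A_{21} * B_{11} = 4 * 2 = 8
A_{22} * B_{21} = 2 * 1 = 2
Sum = 8 + 2 = 10

10


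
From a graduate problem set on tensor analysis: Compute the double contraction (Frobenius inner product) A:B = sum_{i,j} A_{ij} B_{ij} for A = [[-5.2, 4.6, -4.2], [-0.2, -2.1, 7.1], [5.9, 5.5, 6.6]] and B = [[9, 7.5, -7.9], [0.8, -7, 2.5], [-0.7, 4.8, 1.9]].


A:B = sum over all i,j of A_{ij} * B_{ij}.
Row 1: -5.2*9=-46.8, 4.6*7.5=34.5, -4.2*-7.9=33.18 => row sum = 20.88
Row 2: -0.2*0.8=-0.16, -2.1*-7=14.7, 7.1*2.5=17.75 => row sum = 32.29
Row 3: 5.9*-0.7=-4.13, 5.5*4.8=26.4, 6.6*1.9=12.54 => row sum = 34.81
Total = 20.88 + 32.29 + 34.81 = 87.98

87.98


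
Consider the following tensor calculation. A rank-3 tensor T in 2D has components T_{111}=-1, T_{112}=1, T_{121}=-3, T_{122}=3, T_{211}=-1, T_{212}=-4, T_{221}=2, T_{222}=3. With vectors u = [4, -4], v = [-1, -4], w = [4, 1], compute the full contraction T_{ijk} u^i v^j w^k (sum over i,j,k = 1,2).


S = sum over i,j,k of T_{ijk} u_i v_j w_k. Expanding all 8 terms:
T_{111}*u_1*v_1*w_1 = -1*4*-1*4 = 16  (running total: 16)
T_{112}*u_1*v_1*w_2 = 1*4*-1*1 = -4  (running total: 12)
T_{121}*u_1*v_2*w_1 = -3*4*-4*4 = 192  (running total: 204)
T_{122}*u_1*v_2*w_2 = 3*4*-4*1 = -48  (running total: 156)
T_{211}*u_2*v_1*w_1 = -1*-4*-1*4 = -16  (running total: 140)
T_{212}*u_2*v_1*w_2 = -4*-4*-1*1 = -16  (running total: 124)
T_{221}*u_2*v_2*w_1 = 2*-4*-4*4 = 128  (running total: 252)
T_{222}*u_2*v_2*w_2 = 3*-4*-4*1 = 48  (running total: 300)
S = 300

300


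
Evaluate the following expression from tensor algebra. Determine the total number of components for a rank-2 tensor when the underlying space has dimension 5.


The number of components of a rank-r tensor in d dimensions is d^r.
Here d = 5 and r = 2.
5^2 = 25

25


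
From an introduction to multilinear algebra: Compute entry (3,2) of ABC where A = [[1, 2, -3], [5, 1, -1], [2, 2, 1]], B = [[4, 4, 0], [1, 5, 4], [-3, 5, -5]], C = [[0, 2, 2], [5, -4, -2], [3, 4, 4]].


(ABC)_{32} = sum_m (AB)_{3m} C_{m2}. First compute row 3 of AB.
(AB)_{31} = 2*4 + 2*1 + 1*-3 = 7
(AB)_{32} = 2*4 + 2*5 + 1*5 = 23
(AB)_{33} = 2*0 + 2*4 + 1*-5 = 3
Now contract with column 2 of C:
(AB)_{31} * C_{12} = 7 * 2 = 14
(AB)_{32} * C_{22} = 23 * -4 = -92
(AB)_{33} * C_{32} = 3 * 4 = 12
(ABC)_{32} = 14 + -92 + 12 = -66

-66


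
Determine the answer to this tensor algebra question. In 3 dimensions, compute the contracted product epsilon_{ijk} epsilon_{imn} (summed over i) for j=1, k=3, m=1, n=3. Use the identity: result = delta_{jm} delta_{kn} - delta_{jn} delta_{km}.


Using the identity: epsilon_{ijk} epsilon_{imn} = delta_{jm} delta_{kn} - delta_{jn} delta_{km}.
delta_{11} = 1
delta_{33} = 1
delta_{13} = 0
delta_{31} = 0
Result = 1 * 1 - 0 * 0 = 1 - 0 = 1

1


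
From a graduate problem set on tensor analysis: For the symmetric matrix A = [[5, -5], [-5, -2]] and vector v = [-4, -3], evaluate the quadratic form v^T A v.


First compute Av:
(Av)_1 = 5*-4 + -5*-3 = -5
(Av)_2 = -5*-4 + -2*-3 = 26
Av = [-5, 26]
Then v^T (Av) = -4*-5 + -3*26
= 20 + -78 = -58

-58


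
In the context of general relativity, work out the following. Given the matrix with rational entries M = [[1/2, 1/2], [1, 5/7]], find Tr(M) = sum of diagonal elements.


The trace is the sum of diagonal entries.
Diagonal: M[1,1] = 1/2, M[2,2] = 5/7
Tr(M) = 1/2 + 5/7
Computing step by step:
After adding M[1,1]: 1/2
After adding M[2,2]: 17/14
Tr(M) = 17/14

17/14


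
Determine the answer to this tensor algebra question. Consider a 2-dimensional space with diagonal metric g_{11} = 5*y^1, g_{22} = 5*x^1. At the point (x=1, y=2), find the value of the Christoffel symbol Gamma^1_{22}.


For a diagonal metric, Gamma^k_{ij} = (1/2) g^{kk} (dg_{ik}/dx_j + dg_{jk}/dx_i - dg_{ij}/dx_k).
The metric is diagonal, so g_{ab} = 0 for a != b.
At the given point: g_{11} = 10, g_{22} = 5
g^{11} = 1/10
dg_{21}/dx_2 = 0 (off-diagonal)
dg_{21}/dx_2 = 0 (off-diagonal)
dg_{22}/dx_1 = dg_{22}/dx_1 = 5
Numerator = 0 + 0 - 5 = -5
Gamma^1_{22} = -5 / (2 * 10) = -1/4

-1/4


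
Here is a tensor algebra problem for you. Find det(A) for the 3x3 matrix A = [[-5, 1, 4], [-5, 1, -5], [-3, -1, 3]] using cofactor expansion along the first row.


Expanding along the first row, det(A) = a11*M_11 - a12*M_12 + a13*M_13, where M_1j is the (1,j) minor.
Minor M_11 = 1*3 - -5*-1 = -2
Minor M_12 = -5*3 - -5*-3 = -30
Minor M_13 = -5*-1 - 1*-3 = 8
det = -5*(-2) - 1*(-30) + 4*(8)
    = 10 - -30 + 32
    = 72

72


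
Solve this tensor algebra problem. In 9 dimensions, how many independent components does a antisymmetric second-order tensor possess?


A antisymmetric rank-2 tensor in d dimensions has d(d-1)/2 independent components.
d = 9
d(d-1)/2 = 9 * 8 / 2 = 72 / 2 = 36

36
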